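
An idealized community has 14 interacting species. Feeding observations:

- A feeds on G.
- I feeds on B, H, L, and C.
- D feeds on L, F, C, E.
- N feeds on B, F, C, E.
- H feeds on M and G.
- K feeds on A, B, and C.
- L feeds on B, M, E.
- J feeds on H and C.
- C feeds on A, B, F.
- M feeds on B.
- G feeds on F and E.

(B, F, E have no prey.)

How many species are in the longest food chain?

One longest chain: F → G → A → C → K.
It has 5 species and 4 links.

5 species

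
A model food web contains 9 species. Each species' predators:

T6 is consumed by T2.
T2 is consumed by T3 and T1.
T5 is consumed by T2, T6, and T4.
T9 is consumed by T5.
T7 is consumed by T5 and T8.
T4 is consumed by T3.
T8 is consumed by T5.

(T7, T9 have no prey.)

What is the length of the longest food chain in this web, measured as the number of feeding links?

One longest chain: T7 → T8 → T5 → T6 → T2 → T3.
It has 6 species and 5 links.

5 links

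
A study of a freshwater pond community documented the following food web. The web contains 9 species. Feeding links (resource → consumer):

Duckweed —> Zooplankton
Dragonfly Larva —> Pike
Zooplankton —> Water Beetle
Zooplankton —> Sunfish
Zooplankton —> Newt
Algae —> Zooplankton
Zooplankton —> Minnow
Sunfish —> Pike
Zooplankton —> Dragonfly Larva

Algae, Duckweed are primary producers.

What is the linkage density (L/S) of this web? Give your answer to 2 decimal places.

L/S = 1.00

There are L = 9 links among S = 9 species.
L/S = 9/9 = 1.0000 ≈ 1.00.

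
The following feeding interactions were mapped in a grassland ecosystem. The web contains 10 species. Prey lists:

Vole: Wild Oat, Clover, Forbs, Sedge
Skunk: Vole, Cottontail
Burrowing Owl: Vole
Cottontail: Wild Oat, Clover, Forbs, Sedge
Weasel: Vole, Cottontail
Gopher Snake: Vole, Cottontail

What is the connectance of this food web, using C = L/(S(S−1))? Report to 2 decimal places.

C = 0.17

The web has S = 10 species and L = 15 feeding links.
C = L / (S(S−1)) = 15 / 90 = 0.1667 ≈ 0.17.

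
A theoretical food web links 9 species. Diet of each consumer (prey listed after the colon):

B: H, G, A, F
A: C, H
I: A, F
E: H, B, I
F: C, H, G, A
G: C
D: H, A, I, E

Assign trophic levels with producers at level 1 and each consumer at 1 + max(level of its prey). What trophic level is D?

C is a producer → level 1.
G eats C → level 2.
F eats G (level 2); other prey at levels: C 1, H 1, A 2 → level 3.
B eats F (level 3); other prey at levels: H 1, G 2, A 2 → level 4.
E eats B (level 4); other prey at levels: H 1, I 4 → level 5.
D eats E (level 5); other prey at levels: H 1, A 2, I 4 → level 6.

Trophic level 6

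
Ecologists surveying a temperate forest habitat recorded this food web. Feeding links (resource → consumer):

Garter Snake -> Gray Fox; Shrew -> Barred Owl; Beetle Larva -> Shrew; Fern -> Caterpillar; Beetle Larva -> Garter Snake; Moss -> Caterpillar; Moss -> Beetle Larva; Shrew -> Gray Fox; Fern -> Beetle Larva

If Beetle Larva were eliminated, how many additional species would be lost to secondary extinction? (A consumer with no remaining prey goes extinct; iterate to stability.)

4

Remove Beetle Larva.
Round 1: Shrew (all prey gone), Garter Snake (all prey gone) → extinct.
Round 2: Barred Owl (all prey gone), Gray Fox (all prey gone) → extinct.
No further losses. Total secondary extinctions: 4.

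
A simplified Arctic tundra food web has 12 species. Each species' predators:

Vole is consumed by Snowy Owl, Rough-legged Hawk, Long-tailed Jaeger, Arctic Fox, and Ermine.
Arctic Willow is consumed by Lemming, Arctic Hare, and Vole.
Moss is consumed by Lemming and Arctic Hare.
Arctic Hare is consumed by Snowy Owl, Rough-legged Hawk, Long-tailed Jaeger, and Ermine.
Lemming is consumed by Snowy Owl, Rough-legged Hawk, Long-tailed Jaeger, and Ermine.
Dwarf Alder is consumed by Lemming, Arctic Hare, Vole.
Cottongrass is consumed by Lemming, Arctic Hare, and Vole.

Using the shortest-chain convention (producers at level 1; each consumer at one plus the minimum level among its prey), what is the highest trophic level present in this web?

3

Producers (level 1): Cottongrass, Arctic Willow, Moss, Dwarf Alder.
Following each consumer down to its lowest-level prey: Cottongrass → Lemming → Long-tailed Jaeger (levels 1 through 3).
All prey of Long-tailed Jaeger (Lemming 2, Vole 2, Arctic Hare 2) are at level 2 or above, so Long-tailed Jaeger is at level 1 + 2 = 3.
Every consumer has at least one prey at level 2 or below, so none exceeds level 3.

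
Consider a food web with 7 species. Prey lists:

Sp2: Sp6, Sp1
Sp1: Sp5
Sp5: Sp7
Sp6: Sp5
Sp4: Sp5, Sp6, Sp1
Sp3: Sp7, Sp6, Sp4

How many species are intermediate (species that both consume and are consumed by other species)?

Intermediate species (has both prey and predators): Sp5, Sp6, Sp1, Sp4.
Count: 4.

4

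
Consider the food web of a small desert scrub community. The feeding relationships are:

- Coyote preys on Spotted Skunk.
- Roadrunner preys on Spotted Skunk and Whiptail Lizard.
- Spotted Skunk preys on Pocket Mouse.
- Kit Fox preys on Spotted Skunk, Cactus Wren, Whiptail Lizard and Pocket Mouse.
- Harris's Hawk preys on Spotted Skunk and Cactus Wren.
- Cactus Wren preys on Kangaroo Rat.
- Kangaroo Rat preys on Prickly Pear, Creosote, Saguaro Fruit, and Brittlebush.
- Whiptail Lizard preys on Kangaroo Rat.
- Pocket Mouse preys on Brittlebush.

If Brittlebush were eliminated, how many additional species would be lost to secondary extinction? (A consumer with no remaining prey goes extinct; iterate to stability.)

3

Remove Brittlebush.
Round 1: Pocket Mouse (all prey gone) → extinct.
Round 2: Spotted Skunk (all prey gone) → extinct.
Round 3: Coyote (all prey gone) → extinct.
No further losses. Total secondary extinctions: 3.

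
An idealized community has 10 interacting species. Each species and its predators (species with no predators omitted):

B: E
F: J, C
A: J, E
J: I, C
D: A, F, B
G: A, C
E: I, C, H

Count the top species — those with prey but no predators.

3

Top species (has prey, but nothing eats it): I, C, H.
Count: 3.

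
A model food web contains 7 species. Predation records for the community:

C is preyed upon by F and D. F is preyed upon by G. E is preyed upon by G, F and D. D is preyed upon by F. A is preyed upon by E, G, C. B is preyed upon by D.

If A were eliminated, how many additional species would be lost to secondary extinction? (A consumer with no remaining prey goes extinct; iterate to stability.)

Remove A.
Round 1: E (all prey gone), C (all prey gone) → extinct.
No further losses. Total secondary extinctions: 2.

2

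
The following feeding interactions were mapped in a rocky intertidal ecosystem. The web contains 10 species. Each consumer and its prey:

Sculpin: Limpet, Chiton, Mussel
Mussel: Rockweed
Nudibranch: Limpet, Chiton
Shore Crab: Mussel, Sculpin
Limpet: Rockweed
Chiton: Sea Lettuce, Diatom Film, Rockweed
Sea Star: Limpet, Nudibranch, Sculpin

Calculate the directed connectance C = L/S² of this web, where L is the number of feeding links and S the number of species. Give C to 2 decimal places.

C = 0.15

The web has S = 10 species and L = 15 feeding links.
C = L / S² = 15 / 100 = 0.1500 ≈ 0.15.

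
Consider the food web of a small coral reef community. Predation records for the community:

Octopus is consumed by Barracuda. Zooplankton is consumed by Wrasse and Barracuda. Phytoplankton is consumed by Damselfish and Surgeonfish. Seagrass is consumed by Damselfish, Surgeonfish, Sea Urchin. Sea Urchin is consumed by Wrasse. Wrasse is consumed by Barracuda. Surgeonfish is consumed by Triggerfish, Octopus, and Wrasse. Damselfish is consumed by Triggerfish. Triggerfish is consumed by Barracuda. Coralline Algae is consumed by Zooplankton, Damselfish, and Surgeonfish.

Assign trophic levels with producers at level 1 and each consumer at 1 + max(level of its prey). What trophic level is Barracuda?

Trophic level 4

Coralline Algae is a producer → level 1.
Surgeonfish eats Coralline Algae (level 1); other prey at levels: Phytoplankton 1, Seagrass 1 → level 2.
Octopus eats Surgeonfish → level 3.
Barracuda eats Octopus (level 3); other prey at levels: Zooplankton 2, Wrasse 3, Triggerfish 3 → level 4.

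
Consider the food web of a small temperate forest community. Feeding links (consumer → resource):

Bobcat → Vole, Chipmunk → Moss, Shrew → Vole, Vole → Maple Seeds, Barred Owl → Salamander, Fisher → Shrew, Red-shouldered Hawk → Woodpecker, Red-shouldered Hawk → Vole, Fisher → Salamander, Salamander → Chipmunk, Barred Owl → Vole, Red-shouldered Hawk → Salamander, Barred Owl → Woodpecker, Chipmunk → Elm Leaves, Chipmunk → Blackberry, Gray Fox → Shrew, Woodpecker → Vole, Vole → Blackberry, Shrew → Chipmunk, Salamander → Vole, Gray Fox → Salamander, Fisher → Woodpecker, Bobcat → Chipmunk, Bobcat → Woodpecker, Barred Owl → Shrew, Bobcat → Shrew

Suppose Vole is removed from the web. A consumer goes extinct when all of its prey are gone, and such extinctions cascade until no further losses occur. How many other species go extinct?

Remove Vole.
Round 1: Woodpecker (all prey gone) → extinct.
No further losses. Total secondary extinctions: 1.

1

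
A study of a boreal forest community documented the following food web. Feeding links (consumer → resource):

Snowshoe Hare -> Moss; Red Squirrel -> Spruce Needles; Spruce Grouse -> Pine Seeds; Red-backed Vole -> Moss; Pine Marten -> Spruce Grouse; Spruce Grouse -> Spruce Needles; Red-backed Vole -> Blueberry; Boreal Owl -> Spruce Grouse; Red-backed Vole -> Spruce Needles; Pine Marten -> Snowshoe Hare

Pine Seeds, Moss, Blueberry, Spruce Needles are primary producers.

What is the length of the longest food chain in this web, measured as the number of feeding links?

2 links

One longest chain: Pine Seeds → Spruce Grouse → Pine Marten.
It has 3 species and 2 links.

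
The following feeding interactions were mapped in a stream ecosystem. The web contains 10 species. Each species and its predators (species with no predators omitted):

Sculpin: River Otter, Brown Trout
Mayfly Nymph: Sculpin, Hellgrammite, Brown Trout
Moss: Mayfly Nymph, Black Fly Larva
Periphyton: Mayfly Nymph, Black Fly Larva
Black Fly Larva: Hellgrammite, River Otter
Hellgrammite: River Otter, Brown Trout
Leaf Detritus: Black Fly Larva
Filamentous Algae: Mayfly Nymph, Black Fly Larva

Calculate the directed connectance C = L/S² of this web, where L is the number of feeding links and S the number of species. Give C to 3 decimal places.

C = 0.160

The web has S = 10 species and L = 16 feeding links.
C = L / S² = 16 / 100 = 0.1600 ≈ 0.160.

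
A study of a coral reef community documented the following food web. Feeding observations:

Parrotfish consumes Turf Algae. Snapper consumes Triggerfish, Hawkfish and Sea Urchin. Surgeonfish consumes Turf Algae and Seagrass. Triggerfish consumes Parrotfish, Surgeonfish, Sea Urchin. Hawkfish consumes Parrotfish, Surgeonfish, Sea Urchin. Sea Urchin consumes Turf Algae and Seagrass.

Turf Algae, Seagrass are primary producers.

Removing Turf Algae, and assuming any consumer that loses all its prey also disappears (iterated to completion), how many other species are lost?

Remove Turf Algae.
Round 1: Parrotfish (all prey gone) → extinct.
No further losses. Total secondary extinctions: 1.

1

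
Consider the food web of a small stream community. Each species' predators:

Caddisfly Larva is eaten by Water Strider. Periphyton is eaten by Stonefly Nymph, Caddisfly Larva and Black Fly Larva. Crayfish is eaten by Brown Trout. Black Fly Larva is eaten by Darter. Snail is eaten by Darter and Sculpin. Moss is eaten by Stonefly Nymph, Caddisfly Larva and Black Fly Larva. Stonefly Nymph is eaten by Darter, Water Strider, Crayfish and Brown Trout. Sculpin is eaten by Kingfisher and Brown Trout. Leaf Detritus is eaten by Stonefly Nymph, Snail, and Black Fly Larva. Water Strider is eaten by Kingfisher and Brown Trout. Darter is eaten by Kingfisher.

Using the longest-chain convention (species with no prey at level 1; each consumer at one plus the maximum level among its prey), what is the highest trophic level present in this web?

4

Basal resources (level 1): Moss, Leaf Detritus, Periphyton.
Moss → Caddisfly Larva → Water Strider → Brown Trout gives Brown Trout level 4.
No species has a prey at level 4, so no species reaches level 5.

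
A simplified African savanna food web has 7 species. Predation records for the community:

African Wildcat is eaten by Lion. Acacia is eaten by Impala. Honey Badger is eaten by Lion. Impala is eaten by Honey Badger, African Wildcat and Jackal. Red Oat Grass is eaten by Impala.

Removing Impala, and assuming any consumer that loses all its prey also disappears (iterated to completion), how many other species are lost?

4

Remove Impala.
Round 1: Honey Badger (all prey gone), African Wildcat (all prey gone), Jackal (all prey gone) → extinct.
Round 2: Lion (all prey gone) → extinct.
No further losses. Total secondary extinctions: 4.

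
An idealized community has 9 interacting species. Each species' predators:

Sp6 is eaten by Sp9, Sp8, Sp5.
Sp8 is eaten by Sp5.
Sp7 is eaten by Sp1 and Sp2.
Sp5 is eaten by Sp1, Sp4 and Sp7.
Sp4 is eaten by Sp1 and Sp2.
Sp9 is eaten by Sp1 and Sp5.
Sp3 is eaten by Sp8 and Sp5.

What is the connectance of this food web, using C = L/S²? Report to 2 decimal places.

The web has S = 9 species and L = 15 feeding links.
C = L / S² = 15 / 81 = 0.1852 ≈ 0.19.

C = 0.19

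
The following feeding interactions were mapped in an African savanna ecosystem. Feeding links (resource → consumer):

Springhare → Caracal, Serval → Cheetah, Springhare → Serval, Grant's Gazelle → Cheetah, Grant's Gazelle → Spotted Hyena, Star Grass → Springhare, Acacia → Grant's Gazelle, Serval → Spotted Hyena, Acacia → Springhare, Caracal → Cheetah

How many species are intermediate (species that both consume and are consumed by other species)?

Intermediate species (has both prey and predators): Grant's Gazelle, Springhare, Caracal, Serval.
Count: 4.

4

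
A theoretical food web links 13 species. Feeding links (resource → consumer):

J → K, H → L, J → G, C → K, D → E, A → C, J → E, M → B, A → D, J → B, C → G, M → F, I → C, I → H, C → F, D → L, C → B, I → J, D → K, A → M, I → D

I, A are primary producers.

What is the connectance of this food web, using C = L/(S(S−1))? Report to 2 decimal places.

The web has S = 13 species and L = 21 feeding links.
C = L / (S(S−1)) = 21 / 156 = 0.1346 ≈ 0.13.

C = 0.13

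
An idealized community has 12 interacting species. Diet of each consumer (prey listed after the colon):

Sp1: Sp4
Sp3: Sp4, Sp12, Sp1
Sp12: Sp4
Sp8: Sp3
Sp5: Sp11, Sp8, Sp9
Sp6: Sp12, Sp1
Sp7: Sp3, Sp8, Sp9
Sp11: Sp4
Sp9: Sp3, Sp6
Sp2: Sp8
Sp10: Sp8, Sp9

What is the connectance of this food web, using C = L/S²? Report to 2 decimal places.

C = 0.14

The web has S = 12 species and L = 20 feeding links.
C = L / S² = 20 / 144 = 0.1389 ≈ 0.14.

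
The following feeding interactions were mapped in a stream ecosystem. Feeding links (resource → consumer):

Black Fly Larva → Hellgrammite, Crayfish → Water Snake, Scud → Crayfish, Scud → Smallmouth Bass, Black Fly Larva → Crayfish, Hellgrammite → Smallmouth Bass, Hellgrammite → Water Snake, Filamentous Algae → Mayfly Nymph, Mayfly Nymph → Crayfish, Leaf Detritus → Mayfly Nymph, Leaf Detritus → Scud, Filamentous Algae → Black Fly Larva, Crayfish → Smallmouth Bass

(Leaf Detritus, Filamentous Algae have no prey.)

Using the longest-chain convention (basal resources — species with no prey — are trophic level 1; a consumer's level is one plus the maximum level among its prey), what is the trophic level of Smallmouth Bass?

Trophic level 4

Filamentous Algae has no prey (basal) → level 1.
Black Fly Larva eats Filamentous Algae → level 2.
Hellgrammite eats Black Fly Larva → level 3.
Smallmouth Bass eats Hellgrammite (level 3); other prey at levels: Scud 2, Crayfish 3 → level 4.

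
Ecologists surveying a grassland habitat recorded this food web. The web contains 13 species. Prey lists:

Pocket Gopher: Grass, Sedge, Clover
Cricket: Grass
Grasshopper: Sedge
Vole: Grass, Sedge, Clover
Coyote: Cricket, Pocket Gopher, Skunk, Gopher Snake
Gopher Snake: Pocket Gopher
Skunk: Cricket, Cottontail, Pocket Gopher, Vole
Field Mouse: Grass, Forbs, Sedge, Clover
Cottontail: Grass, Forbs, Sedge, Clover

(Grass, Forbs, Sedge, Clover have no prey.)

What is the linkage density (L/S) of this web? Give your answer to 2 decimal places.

There are L = 25 links among S = 13 species.
L/S = 25/13 = 1.9231 ≈ 1.92.

L/S = 1.92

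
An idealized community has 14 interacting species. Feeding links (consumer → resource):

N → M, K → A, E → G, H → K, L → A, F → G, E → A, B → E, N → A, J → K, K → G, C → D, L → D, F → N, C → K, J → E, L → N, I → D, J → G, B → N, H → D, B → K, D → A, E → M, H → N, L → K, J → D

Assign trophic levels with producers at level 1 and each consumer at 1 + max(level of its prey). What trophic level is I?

Trophic level 3

A is a producer → level 1.
D eats A → level 2.
I eats D → level 3.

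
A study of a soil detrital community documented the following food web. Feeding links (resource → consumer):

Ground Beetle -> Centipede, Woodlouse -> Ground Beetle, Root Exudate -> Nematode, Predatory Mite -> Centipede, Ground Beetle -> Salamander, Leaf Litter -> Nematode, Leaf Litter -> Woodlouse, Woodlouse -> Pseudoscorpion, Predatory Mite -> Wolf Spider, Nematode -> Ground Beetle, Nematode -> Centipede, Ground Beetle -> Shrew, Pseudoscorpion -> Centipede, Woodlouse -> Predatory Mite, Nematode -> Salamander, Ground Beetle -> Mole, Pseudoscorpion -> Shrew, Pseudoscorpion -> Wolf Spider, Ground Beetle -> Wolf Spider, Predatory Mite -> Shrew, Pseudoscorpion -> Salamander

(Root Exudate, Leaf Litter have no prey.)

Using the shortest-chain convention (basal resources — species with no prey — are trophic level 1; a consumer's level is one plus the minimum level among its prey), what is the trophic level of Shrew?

Leaf Litter has no prey (basal) → level 1.
Woodlouse eats Leaf Litter → level 2.
Pseudoscorpion eats Woodlouse → level 3.
Shrew eats Pseudoscorpion → level 4.
No prey of Shrew is below level 3, so 4 is the minimum.

Trophic level 4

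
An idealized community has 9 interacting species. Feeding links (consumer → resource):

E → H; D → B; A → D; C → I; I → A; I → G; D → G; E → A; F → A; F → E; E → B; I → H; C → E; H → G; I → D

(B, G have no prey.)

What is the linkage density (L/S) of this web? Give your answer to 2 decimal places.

L/S = 1.67

There are L = 15 links among S = 9 species.
L/S = 15/9 = 1.6667 ≈ 1.67.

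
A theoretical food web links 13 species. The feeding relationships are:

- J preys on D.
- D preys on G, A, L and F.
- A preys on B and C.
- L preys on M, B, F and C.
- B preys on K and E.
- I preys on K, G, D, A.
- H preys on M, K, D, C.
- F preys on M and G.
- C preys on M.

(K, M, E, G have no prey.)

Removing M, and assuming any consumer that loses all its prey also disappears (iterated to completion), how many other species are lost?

1

Remove M.
Round 1: C (all prey gone) → extinct.
No further losses. Total secondary extinctions: 1.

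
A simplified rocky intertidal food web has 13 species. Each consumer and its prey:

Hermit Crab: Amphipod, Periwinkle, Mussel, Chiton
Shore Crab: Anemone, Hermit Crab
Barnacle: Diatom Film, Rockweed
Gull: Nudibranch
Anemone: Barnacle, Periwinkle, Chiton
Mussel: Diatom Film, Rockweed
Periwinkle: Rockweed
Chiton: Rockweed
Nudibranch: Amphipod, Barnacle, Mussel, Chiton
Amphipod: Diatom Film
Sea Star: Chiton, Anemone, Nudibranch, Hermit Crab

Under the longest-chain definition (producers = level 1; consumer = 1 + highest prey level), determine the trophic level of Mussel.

Trophic level 2

Diatom Film is a producer → level 1.
Mussel eats Diatom Film (level 1); other prey at levels: Rockweed 1 → level 2.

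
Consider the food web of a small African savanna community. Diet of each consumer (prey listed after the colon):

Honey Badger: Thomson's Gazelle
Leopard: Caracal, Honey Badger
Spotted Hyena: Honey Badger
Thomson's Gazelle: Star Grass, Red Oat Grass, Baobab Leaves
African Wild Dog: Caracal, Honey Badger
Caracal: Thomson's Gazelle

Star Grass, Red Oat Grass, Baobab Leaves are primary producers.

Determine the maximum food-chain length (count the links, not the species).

3 links

One longest chain: Star Grass → Thomson's Gazelle → Honey Badger → Spotted Hyena.
It has 4 species and 3 links.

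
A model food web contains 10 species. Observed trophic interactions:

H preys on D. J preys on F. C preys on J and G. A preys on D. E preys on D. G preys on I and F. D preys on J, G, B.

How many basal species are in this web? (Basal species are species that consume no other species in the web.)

3

Basal species (no prey listed): F, B, I.
Count: 3.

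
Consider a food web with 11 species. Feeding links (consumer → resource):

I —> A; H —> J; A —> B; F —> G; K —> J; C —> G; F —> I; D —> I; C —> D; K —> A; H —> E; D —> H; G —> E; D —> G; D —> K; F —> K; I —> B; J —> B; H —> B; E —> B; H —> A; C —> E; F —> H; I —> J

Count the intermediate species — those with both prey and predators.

Intermediate species (has both prey and predators): J, A, E, I, G, K, H, D.
Count: 8.

8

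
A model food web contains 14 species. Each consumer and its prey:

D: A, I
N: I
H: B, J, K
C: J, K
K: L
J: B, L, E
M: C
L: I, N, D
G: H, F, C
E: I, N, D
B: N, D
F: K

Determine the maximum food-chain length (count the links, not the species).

One longest chain: I → N → L → K → H → G.
It has 6 species and 5 links.

5 links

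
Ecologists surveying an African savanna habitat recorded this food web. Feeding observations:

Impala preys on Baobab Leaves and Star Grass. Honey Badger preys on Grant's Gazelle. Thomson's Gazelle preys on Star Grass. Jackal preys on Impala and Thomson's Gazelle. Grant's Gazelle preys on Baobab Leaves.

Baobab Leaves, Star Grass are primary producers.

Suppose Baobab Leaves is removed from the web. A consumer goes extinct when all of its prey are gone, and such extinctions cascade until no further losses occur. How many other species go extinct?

2

Remove Baobab Leaves.
Round 1: Grant's Gazelle (all prey gone) → extinct.
Round 2: Honey Badger (all prey gone) → extinct.
No further losses. Total secondary extinctions: 2.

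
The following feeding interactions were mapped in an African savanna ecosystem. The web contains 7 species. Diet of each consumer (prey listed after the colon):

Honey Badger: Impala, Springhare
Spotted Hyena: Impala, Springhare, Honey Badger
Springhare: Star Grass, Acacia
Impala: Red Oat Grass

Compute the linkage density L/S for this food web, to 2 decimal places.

There are L = 8 links among S = 7 species.
L/S = 8/7 = 1.1429 ≈ 1.14.

L/S = 1.14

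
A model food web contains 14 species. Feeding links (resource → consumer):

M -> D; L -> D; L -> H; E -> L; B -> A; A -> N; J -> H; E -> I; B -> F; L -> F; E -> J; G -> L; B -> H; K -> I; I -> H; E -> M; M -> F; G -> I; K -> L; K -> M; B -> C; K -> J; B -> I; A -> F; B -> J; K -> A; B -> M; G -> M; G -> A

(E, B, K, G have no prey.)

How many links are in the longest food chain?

2 links

One longest chain: E → L → D.
It has 3 species and 2 links.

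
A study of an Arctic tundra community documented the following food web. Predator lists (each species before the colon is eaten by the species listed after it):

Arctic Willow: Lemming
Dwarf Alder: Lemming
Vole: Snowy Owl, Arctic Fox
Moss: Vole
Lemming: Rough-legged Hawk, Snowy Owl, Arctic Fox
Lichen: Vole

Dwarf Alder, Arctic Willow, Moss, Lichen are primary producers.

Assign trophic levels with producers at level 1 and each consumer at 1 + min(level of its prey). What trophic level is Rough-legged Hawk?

Trophic level 3

Dwarf Alder is a producer → level 1.
Lemming eats Dwarf Alder → level 2.
Rough-legged Hawk eats Lemming → level 3.
No prey of Rough-legged Hawk is below level 2, so 3 is the minimum.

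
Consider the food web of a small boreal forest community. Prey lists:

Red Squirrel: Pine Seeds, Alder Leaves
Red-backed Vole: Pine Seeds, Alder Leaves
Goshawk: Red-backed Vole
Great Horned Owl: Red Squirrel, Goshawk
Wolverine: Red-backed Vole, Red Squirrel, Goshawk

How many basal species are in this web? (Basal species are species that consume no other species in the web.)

Basal species (no prey listed): Pine Seeds, Alder Leaves.
Count: 2.

2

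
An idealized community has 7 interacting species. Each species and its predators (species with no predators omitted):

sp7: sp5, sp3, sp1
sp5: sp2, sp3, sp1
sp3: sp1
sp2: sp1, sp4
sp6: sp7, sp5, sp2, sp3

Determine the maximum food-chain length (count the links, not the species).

One longest chain: sp6 → sp7 → sp5 → sp2 → sp1.
It has 5 species and 4 links.

4 links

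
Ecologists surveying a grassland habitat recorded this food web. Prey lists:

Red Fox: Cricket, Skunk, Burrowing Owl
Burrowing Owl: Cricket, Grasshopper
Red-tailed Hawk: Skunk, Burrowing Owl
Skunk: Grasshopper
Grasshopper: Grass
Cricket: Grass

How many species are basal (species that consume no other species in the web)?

Basal species (no prey listed): Grass.
Count: 1.

1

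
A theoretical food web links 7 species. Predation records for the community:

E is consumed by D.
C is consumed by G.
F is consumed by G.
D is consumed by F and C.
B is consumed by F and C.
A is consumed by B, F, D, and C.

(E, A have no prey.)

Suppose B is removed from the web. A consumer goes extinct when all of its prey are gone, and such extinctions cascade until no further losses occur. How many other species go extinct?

0

Remove B.
Every predator of it retains at least one other prey: F still has A, D; C still has A, D.
No consumer loses all prey, so no secondary extinctions occur.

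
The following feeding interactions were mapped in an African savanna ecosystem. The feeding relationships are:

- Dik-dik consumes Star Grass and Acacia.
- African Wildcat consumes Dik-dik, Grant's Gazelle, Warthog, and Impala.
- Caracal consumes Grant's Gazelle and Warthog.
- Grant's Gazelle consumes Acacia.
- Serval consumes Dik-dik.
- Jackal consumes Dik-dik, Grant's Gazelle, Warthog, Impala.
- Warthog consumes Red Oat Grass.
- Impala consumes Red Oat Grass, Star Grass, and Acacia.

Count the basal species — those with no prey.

3

Basal species (no prey listed): Acacia, Star Grass, Red Oat Grass.
Count: 3.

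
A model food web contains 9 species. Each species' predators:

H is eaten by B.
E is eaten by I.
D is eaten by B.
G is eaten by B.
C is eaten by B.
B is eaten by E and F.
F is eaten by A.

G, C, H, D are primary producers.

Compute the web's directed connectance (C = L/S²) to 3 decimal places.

C = 0.099

The web has S = 9 species and L = 8 feeding links.
C = L / S² = 8 / 81 = 0.0988 ≈ 0.099.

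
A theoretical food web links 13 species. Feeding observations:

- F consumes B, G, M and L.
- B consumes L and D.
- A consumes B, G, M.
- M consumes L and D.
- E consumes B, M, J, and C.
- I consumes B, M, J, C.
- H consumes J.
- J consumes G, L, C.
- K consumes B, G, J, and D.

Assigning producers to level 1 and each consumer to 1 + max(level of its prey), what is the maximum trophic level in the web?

Producers (level 1): G, C, D, L.
G → J → K gives K level 3.
No species has a prey at level 3, so no species reaches level 4.

3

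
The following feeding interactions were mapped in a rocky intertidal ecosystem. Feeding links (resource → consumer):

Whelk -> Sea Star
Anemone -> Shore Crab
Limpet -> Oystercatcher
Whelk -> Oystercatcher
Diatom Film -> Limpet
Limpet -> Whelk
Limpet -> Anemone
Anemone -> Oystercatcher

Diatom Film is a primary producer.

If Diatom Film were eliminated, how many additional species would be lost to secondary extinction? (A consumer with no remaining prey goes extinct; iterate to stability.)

6

Remove Diatom Film.
Round 1: Limpet (all prey gone) → extinct.
Round 2: Anemone (all prey gone), Whelk (all prey gone) → extinct.
Round 3: Sea Star (all prey gone), Shore Crab (all prey gone), Oystercatcher (all prey gone) → extinct.
No further losses. Total secondary extinctions: 6.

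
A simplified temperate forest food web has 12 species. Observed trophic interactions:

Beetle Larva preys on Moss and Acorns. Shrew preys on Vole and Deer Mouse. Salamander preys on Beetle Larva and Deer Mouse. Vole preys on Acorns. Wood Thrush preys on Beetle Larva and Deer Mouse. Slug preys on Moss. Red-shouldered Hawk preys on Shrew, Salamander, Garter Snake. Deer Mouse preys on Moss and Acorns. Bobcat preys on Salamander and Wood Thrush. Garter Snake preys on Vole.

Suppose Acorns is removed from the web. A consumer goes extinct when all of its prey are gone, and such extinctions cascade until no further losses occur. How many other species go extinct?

2

Remove Acorns.
Round 1: Vole (all prey gone) → extinct.
Round 2: Garter Snake (all prey gone) → extinct.
No further losses. Total secondary extinctions: 2.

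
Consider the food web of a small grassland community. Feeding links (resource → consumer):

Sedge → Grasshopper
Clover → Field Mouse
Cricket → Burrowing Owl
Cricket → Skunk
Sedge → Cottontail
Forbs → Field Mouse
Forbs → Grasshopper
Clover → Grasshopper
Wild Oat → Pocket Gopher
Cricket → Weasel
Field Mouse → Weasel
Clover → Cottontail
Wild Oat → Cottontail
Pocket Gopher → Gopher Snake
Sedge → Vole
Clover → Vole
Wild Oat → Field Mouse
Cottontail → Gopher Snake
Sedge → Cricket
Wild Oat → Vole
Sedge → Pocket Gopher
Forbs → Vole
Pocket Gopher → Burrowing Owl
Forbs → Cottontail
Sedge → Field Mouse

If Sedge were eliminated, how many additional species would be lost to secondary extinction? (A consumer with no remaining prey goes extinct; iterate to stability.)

Remove Sedge.
Round 1: Cricket (all prey gone) → extinct.
Round 2: Skunk (all prey gone) → extinct.
No further losses. Total secondary extinctions: 2.

2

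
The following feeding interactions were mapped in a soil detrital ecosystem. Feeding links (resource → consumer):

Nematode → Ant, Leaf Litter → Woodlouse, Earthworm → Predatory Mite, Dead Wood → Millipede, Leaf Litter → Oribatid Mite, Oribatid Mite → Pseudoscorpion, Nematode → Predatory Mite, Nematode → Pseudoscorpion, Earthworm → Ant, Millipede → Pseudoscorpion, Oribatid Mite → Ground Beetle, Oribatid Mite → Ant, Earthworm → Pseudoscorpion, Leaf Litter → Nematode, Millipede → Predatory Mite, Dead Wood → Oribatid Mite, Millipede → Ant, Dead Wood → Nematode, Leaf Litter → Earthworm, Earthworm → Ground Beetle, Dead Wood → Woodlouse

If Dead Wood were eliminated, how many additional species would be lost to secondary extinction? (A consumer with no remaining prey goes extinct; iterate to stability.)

Remove Dead Wood.
Round 1: Millipede (all prey gone) → extinct.
No further losses. Total secondary extinctions: 1.

1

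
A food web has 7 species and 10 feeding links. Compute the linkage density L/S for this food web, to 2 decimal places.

L/S = 1.43

There are L = 10 links among S = 7 species.
L/S = 10/7 = 1.4286 ≈ 1.43.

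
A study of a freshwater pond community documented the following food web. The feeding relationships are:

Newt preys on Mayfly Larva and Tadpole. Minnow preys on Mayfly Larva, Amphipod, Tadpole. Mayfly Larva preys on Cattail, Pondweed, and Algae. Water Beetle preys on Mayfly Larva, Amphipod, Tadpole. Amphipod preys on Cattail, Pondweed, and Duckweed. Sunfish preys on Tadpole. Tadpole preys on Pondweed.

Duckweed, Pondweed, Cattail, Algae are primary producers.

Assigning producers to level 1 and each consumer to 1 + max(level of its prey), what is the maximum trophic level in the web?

3

Producers (level 1): Duckweed, Pondweed, Cattail, Algae.
Pondweed → Tadpole → Newt gives Newt level 3.
No species has a prey at level 3, so no species reaches level 4.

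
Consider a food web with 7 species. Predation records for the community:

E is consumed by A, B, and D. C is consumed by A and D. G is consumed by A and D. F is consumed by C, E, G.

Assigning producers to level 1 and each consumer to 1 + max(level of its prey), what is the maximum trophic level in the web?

Producers (level 1): F.
F → E → A gives A level 3.
No species has a prey at level 3, so no species reaches level 4.

3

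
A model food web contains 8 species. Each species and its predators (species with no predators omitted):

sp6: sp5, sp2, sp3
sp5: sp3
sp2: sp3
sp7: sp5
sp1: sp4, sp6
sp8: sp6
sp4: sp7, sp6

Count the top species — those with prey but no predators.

Top species (has prey, but nothing eats it): sp3.
Count: 1.

1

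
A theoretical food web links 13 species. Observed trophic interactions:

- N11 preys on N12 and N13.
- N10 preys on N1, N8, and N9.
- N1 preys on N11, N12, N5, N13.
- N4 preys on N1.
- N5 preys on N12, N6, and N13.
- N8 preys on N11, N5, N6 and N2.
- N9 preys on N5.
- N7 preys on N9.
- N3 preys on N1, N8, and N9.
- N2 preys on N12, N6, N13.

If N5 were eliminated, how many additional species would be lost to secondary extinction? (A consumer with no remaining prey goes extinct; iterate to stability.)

2

Remove N5.
Round 1: N9 (all prey gone) → extinct.
Round 2: N7 (all prey gone) → extinct.
No further losses. Total secondary extinctions: 2.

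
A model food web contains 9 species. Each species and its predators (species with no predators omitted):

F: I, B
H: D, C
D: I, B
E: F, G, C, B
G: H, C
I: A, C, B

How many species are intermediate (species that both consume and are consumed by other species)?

Intermediate species (has both prey and predators): F, G, H, D, I.
Count: 5.

5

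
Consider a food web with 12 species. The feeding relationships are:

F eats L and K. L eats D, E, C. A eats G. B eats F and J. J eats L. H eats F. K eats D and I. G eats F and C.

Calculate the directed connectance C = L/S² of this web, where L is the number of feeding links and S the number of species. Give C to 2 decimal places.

The web has S = 12 species and L = 14 feeding links.
C = L / S² = 14 / 144 = 0.0972 ≈ 0.10.

C = 0.10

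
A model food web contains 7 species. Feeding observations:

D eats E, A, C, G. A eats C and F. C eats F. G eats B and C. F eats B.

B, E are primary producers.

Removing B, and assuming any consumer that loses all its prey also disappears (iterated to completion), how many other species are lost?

4

Remove B.
Round 1: F (all prey gone) → extinct.
Round 2: C (all prey gone) → extinct.
Round 3: A (all prey gone), G (all prey gone) → extinct.
No further losses. Total secondary extinctions: 4.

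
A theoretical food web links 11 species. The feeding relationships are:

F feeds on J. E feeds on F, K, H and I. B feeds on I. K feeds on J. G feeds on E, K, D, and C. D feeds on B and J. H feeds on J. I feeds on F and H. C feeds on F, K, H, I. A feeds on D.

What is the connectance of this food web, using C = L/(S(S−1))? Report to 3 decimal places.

The web has S = 11 species and L = 21 feeding links.
C = L / (S(S−1)) = 21 / 110 = 0.1909 ≈ 0.191.

C = 0.191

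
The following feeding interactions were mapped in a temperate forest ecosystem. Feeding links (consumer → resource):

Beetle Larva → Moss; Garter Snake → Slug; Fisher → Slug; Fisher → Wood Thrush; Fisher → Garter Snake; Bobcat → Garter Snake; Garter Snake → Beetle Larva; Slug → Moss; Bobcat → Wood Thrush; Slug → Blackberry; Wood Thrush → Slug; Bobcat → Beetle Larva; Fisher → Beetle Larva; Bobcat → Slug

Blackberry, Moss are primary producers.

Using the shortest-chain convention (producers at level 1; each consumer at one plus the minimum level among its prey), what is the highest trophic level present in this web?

Producers (level 1): Blackberry, Moss.
Following each consumer down to its lowest-level prey: Moss → Beetle Larva → Fisher (levels 1 through 3).
All prey of Fisher (Beetle Larva 2, Slug 2, Garter Snake 3, Wood Thrush 3) are at level 2 or above, so Fisher is at level 1 + 2 = 3.
Every consumer has at least one prey at level 2 or below, so none exceeds level 3.

3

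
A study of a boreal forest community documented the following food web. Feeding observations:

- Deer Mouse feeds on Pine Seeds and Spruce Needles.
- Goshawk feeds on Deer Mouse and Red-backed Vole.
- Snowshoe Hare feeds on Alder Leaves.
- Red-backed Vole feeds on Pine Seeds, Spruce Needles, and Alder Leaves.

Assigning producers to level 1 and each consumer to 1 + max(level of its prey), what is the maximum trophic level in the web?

3

Producers (level 1): Spruce Needles, Alder Leaves, Pine Seeds.
Spruce Needles → Deer Mouse → Goshawk gives Goshawk level 3.
No species has a prey at level 3, so no species reaches level 4.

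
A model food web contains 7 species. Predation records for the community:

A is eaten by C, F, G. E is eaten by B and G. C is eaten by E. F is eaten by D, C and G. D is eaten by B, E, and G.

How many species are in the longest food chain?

5 species

One longest chain: A → F → C → E → B.
It has 5 species and 4 links.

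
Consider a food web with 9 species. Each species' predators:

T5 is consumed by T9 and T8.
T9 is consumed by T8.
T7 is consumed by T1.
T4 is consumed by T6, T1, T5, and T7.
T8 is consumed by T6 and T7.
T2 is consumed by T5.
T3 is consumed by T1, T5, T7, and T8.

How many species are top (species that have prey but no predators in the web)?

Top species (has prey, but nothing eats it): T6, T1.
Count: 2.

2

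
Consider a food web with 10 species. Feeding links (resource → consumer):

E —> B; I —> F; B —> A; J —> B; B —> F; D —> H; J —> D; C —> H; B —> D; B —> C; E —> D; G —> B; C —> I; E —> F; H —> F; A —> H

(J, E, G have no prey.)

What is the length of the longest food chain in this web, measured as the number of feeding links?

One longest chain: J → B → A → H → F.
It has 5 species and 4 links.

4 links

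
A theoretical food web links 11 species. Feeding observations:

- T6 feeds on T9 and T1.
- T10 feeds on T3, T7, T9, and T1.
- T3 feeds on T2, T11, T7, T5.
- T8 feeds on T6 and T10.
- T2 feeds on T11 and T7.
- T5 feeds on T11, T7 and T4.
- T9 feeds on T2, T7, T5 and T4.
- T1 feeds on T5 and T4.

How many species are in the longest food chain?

5 species

One longest chain: T7 → T2 → T9 → T6 → T8.
It has 5 species and 4 links.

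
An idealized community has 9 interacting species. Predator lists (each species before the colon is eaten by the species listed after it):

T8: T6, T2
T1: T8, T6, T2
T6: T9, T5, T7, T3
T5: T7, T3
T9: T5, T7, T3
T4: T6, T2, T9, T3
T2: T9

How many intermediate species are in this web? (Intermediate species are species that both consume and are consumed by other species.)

Intermediate species (has both prey and predators): T8, T6, T2, T9, T5.
Count: 5.

5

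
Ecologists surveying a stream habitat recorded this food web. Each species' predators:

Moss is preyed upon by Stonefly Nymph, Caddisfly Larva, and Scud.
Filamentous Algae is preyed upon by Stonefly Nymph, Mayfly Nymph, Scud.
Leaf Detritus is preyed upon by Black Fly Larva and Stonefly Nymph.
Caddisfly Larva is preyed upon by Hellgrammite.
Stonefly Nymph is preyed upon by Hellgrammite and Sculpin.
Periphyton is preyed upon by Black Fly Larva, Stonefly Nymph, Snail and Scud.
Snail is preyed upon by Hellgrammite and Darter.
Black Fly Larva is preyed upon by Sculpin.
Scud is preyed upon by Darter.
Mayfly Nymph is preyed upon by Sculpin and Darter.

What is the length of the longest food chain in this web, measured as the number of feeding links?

2 links

One longest chain: Filamentous Algae → Mayfly Nymph → Darter.
It has 3 species and 2 links.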